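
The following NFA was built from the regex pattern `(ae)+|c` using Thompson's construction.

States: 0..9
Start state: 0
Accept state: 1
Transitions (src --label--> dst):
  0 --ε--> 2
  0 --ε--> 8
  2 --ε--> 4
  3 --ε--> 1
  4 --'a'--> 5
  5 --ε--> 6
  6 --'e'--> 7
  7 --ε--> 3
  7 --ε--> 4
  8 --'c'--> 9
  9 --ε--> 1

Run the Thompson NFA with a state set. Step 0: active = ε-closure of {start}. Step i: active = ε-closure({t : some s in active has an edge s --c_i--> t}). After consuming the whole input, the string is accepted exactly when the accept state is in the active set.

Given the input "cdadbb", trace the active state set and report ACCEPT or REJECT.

Answer: REJECT

Trace:
initial (ε-close {0}): {0,2,4,8}
'c' @ 1: {1,9}  (accept∈set)
'd' @ 2: {}  — state set empty
rest 'adbb' ignored (set empty)
after full input: {}  (accept=1 not in)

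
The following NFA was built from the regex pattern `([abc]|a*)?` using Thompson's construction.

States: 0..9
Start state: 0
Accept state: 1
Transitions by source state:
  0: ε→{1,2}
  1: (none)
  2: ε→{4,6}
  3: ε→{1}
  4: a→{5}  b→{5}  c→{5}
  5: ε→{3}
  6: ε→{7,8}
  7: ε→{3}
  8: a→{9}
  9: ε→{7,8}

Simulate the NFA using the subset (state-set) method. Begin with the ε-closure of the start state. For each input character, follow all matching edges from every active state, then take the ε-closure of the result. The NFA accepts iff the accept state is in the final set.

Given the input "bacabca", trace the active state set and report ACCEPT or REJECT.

Answer: REJECT

Steps:
S₀ = ε-closure({0}) = {0,1,2,3,4,6,7,8}
'b' @ 1: {1,3,5}  ✓accept
'a' @ 2: {}  — no active states
rest 'cabca' ignored (set empty)
final: {}; accept 1 not in set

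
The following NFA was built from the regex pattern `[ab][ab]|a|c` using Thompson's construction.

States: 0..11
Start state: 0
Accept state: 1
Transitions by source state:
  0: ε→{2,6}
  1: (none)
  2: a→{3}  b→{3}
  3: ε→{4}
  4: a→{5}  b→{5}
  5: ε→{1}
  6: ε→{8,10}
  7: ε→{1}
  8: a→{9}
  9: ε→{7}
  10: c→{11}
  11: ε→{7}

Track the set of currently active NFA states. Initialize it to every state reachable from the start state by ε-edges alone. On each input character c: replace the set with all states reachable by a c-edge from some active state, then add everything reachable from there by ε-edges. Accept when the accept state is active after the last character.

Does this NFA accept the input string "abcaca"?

S₀ = ε-closure({0}) = {0,2,6,8,10}
'a' @ 1: {1,3,4,7,9}  (accept∈set)
'b' @ 2: {1,5}  (accept∈set)
'c' @ 3: {}  — dead — no transitions
rest 'aca' ignored (set empty)
end set {} — state 1 not in

Answer: REJECT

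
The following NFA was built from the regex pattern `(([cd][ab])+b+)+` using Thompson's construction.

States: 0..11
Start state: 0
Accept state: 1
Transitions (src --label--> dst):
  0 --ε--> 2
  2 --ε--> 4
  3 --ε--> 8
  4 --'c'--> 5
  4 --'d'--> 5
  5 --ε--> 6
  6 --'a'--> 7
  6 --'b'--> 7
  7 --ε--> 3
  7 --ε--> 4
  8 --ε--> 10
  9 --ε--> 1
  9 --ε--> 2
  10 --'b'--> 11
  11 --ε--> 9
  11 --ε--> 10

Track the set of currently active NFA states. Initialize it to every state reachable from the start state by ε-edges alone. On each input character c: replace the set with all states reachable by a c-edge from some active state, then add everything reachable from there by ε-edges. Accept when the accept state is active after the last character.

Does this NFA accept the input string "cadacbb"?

Answer: ACCEPT

Trace:
S₀ = ε-closure({0}) = {0,2,4}
'c' @ 1: {5,6}
'a' @ 2: {3,4,7,8,10}
'd' @ 3: {5,6}
'a' @ 4: {3,4,7,8,10}
'c' @ 5: {5,6}
'b' @ 6: {3,4,7,8,10}
'b' @ 7: {1,2,4,9,10,11}  (accept∈set)
end set {1,2,4,9,10,11} — state 1 in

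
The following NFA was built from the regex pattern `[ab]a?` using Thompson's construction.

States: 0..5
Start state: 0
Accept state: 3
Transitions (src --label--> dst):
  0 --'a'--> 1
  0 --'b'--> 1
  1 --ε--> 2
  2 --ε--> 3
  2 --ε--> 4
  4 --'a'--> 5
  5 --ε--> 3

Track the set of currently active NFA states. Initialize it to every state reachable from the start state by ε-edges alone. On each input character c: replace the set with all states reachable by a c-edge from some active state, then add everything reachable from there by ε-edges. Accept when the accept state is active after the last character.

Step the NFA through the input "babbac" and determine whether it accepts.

initial (ε-close {0}): {0}
'b' @ 1: {1,2,3,4}  ✓accept
'a' @ 2: {3,5}  ✓accept
'b' @ 3: {}  — no active states
rest 'bac' ignored (set empty)
end set {} — state 3 not in

Answer: REJECT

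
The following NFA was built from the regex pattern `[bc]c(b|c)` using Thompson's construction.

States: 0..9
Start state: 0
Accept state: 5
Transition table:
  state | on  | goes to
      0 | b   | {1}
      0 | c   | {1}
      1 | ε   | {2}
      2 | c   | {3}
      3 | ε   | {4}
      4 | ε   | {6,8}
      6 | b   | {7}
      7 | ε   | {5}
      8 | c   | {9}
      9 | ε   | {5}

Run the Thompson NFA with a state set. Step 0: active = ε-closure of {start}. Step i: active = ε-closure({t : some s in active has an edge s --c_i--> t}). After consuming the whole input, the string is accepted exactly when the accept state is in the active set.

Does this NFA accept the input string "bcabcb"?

S₀ = ε-closure({0}) = {0}
'b' @ 1: {1,2}
'c' @ 2: {3,4,6,8}
'a' @ 3: {}  — dead — no transitions
rest 'bcb' ignored (set empty)
after full input: {}  (accept=5 not in)

Answer: REJECT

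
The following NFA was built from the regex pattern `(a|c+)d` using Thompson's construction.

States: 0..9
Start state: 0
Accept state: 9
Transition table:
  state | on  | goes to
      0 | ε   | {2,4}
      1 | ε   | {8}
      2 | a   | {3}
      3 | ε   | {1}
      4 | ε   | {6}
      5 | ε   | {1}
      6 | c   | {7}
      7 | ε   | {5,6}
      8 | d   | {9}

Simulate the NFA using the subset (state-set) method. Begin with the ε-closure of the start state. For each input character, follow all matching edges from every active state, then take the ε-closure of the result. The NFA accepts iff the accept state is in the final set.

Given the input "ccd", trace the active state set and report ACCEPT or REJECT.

Answer: ACCEPT

Steps:
S₀ = ε-closure({0}) = {0,2,4,6}
'c' @ 1: {1,5,6,7,8}
'c' @ 2: {1,5,6,7,8}
'd' @ 3: {9}  ✓accept
final: {9}; accept 9 in set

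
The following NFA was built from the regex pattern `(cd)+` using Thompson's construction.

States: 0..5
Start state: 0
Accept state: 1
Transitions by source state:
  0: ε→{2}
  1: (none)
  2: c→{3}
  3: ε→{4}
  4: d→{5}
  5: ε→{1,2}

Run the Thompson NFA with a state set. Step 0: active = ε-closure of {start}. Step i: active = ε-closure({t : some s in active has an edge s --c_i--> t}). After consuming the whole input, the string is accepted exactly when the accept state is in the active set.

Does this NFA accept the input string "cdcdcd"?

start: ε-closure({0}) = {0,2}
'c' @ 1: {3,4}
'd' @ 2: {1,2,5}  (accept∈set)
'c' @ 3: {3,4}
'd' @ 4: {1,2,5}  (accept∈set)
'c' @ 5: {3,4}
'd' @ 6: {1,2,5}  (accept∈set)
end set {1,2,5} — state 1 in

Answer: ACCEPT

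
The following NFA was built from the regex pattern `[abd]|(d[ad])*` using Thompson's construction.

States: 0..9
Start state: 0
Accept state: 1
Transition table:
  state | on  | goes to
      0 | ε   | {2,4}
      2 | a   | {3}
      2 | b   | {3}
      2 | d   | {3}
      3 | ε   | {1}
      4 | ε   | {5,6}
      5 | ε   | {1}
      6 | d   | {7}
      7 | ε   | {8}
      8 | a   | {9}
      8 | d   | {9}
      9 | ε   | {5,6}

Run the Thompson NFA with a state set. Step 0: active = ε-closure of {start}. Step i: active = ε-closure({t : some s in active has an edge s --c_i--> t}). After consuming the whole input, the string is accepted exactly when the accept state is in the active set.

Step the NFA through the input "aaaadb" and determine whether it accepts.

Answer: REJECT

Steps:
start: ε-closure({0}) = {0,1,2,4,5,6}
'a' @ 1: {1,3}  [accepting]
'a' @ 2: {}  — dead — no transitions
rest 'aadb' ignored (set empty)
final: {}; accept 1 not in set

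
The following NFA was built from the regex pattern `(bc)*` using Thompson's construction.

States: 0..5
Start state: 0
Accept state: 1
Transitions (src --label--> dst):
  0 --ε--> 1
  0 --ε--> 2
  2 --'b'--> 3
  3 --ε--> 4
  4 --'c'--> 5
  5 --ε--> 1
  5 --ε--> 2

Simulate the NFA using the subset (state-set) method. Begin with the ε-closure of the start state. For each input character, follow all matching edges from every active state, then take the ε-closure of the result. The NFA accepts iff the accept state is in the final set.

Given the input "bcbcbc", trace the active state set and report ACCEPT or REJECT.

start: ε-closure({0}) = {0,1,2}
'b' @ 1: {3,4}
'c' @ 2: {1,2,5}  (accept∈set)
'b' @ 3: {3,4}
'c' @ 4: {1,2,5}  (accept∈set)
'b' @ 5: {3,4}
'c' @ 6: {1,2,5}  (accept∈set)
after full input: {1,2,5}  (accept=1 in)

Answer: ACCEPT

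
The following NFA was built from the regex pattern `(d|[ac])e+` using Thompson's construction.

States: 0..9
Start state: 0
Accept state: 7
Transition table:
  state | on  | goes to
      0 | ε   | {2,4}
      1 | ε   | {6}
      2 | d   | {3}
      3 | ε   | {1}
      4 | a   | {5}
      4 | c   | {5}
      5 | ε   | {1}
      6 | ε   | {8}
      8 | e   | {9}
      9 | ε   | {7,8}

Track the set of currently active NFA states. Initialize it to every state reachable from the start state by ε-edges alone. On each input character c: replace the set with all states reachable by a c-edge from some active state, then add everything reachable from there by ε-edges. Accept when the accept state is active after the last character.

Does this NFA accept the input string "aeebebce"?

Answer: REJECT

Trace:
initial (ε-close {0}): {0,2,4}
'a' @ 1: {1,5,6,8}
'e' @ 2: {7,8,9}  ✓accept
'e' @ 3: {7,8,9}  ✓accept
'b' @ 4: {}  — dead — no transitions
rest 'ebce' ignored (set empty)
final: {}; accept 7 not in set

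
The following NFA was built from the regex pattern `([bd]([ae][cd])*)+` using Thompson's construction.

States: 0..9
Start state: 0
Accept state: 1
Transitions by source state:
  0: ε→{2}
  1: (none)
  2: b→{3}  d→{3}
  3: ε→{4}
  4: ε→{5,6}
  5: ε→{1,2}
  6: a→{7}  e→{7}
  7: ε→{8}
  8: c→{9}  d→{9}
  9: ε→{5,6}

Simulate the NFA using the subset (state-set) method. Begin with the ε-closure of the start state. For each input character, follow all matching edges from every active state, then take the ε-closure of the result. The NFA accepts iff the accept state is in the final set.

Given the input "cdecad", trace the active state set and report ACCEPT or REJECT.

S₀ = ε-closure({0}) = {0,2}
'c' @ 1: {}  — no active states
rest 'decad' ignored (set empty)
final: {}; accept 1 not in set

Answer: REJECT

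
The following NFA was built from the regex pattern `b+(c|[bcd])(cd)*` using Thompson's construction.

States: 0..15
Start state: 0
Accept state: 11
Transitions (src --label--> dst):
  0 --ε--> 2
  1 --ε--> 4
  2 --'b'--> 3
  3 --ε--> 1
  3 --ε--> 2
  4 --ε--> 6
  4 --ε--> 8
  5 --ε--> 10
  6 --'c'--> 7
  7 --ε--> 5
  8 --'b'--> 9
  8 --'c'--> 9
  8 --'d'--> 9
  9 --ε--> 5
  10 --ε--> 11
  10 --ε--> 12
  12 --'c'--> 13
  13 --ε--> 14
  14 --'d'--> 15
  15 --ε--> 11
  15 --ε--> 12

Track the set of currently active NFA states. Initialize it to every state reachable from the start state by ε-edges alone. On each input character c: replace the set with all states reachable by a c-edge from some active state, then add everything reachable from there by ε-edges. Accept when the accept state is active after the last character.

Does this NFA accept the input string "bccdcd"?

initial (ε-close {0}): {0,2}
'b' @ 1: {1,2,3,4,6,8}
'c' @ 2: {5,7,9,10,11,12}  [accepting]
'c' @ 3: {13,14}
'd' @ 4: {11,12,15}  [accepting]
'c' @ 5: {13,14}
'd' @ 6: {11,12,15}  [accepting]
after full input: {11,12,15}  (accept=11 in)

Answer: ACCEPT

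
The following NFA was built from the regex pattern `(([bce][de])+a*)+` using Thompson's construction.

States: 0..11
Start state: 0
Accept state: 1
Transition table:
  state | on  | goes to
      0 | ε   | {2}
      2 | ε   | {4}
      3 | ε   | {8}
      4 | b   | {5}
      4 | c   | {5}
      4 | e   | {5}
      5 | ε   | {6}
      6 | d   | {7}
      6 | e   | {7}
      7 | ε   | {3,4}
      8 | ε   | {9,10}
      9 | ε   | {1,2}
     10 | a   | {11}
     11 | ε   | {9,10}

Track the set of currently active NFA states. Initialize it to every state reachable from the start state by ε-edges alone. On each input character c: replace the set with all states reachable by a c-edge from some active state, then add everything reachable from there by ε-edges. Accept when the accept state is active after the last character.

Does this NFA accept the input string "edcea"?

Answer: ACCEPT

Derivation:
initial (ε-close {0}): {0,2,4}
'e' @ 1: {5,6}
'd' @ 2: {1,2,3,4,7,8,9,10}  (accept∈set)
'c' @ 3: {5,6}
'e' @ 4: {1,2,3,4,7,8,9,10}  (accept∈set)
'a' @ 5: {1,2,4,9,10,11}  (accept∈set)
final: {1,2,4,9,10,11}; accept 1 in set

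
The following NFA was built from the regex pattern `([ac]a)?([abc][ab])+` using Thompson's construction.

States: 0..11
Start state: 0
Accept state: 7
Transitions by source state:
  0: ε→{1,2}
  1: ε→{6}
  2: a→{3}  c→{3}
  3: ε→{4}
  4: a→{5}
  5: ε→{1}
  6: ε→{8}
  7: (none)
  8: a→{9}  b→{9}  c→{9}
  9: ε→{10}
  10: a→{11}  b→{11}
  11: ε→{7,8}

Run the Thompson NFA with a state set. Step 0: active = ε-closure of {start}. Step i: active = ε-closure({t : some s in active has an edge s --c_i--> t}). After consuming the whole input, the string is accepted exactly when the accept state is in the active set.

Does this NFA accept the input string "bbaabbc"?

start: ε-closure({0}) = {0,1,2,6,8}
'b' @ 1: {9,10}
'b' @ 2: {7,8,11}  ✓accept
'a' @ 3: {9,10}
'a' @ 4: {7,8,11}  ✓accept
'b' @ 5: {9,10}
'b' @ 6: {7,8,11}  ✓accept
'c' @ 7: {9,10}
end set {9,10} — state 7 not in

Answer: REJECT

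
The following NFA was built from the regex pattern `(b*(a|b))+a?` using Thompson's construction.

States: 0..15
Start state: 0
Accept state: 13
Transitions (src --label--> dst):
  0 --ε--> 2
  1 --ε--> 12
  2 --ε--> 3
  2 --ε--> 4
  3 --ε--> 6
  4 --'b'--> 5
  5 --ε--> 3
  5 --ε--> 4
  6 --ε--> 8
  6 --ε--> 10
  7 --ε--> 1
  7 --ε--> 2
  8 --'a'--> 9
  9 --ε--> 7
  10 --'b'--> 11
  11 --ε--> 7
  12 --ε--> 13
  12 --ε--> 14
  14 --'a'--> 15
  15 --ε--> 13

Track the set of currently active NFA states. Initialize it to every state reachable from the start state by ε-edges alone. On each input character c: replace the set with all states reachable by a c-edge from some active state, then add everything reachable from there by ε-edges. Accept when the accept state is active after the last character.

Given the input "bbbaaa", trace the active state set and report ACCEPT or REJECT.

Answer: ACCEPT

Derivation:
start: ε-closure({0}) = {0,2,3,4,6,8,10}
'b' @ 1: {1,2,3,4,5,6,7,8,10,11,12,13,14}  (accept∈set)
'b' @ 2: {1,2,3,4,5,6,7,8,10,11,12,13,14}  (accept∈set)
'b' @ 3: {1,2,3,4,5,6,7,8,10,11,12,13,14}  (accept∈set)
'a' @ 4: {1,2,3,4,6,7,8,9,10,12,13,14,15}  (accept∈set)
'a' @ 5: {1,2,3,4,6,7,8,9,10,12,13,14,15}  (accept∈set)
'a' @ 6: {1,2,3,4,6,7,8,9,10,12,13,14,15}  (accept∈set)
end set {1,2,3,4,6,7,8,9,10,12,13,14,15} — state 13 in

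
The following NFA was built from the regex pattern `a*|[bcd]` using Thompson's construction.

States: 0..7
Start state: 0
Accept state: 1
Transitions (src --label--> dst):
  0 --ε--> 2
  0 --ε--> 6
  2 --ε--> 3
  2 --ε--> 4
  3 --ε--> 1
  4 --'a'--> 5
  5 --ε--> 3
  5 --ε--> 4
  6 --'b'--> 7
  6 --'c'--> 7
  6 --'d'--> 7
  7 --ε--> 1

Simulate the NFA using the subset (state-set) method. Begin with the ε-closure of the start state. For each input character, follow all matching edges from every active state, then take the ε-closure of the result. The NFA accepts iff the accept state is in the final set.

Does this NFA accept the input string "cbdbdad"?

start: ε-closure({0}) = {0,1,2,3,4,6}
'c' @ 1: {1,7}  (accept∈set)
'b' @ 2: {}  — dead — no transitions
rest 'dbdad' ignored (set empty)
end set {} — state 1 not in

Answer: REJECT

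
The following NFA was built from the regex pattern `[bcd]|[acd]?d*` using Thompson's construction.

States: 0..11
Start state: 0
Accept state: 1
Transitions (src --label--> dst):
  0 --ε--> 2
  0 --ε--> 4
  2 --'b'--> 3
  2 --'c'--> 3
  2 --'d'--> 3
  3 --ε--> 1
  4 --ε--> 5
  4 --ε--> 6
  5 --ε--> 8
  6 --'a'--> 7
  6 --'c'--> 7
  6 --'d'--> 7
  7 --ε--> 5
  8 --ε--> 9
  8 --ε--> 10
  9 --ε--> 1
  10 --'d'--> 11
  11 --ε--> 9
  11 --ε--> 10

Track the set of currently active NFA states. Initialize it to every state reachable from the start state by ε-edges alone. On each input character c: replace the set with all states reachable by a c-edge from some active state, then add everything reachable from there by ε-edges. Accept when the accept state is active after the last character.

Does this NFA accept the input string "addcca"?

S₀ = ε-closure({0}) = {0,1,2,4,5,6,8,9,10}
'a' @ 1: {1,5,7,8,9,10}  ✓accept
'd' @ 2: {1,9,10,11}  ✓accept
'd' @ 3: {1,9,10,11}  ✓accept
'c' @ 4: {}  — no active states
rest 'ca' ignored (set empty)
after full input: {}  (accept=1 not in)

Answer: REJECT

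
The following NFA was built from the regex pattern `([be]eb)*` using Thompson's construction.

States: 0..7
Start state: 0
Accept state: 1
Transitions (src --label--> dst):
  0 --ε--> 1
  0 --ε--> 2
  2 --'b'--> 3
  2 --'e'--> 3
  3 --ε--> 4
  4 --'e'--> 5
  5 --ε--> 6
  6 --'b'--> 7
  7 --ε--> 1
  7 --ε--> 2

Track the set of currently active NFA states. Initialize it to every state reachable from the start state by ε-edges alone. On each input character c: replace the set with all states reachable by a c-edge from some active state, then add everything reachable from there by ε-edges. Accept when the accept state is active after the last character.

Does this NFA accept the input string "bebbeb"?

Answer: ACCEPT

Trace:
initial (ε-close {0}): {0,1,2}
'b' @ 1: {3,4}
'e' @ 2: {5,6}
'b' @ 3: {1,2,7}  [accepting]
'b' @ 4: {3,4}
'e' @ 5: {5,6}
'b' @ 6: {1,2,7}  [accepting]
end set {1,2,7} — state 1 in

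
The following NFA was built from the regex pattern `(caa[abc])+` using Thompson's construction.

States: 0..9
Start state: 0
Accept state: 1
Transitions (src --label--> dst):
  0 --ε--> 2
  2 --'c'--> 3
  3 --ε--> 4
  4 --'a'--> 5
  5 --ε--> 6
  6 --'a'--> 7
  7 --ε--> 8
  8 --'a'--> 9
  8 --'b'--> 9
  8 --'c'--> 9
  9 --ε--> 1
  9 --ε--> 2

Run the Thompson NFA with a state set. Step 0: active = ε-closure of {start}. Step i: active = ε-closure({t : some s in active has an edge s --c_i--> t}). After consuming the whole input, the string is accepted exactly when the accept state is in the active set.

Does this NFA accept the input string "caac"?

Answer: ACCEPT

Steps:
start: ε-closure({0}) = {0,2}
'c' @ 1: {3,4}
'a' @ 2: {5,6}
'a' @ 3: {7,8}
'c' @ 4: {1,2,9}  (accept∈set)
end set {1,2,9} — state 1 in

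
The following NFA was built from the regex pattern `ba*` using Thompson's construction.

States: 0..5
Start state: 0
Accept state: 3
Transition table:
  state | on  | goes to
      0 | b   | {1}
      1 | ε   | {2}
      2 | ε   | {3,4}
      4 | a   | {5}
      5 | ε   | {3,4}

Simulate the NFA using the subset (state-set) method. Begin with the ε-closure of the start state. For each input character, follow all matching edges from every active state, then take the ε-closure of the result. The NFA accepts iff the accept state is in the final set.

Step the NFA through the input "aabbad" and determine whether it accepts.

S₀ = ε-closure({0}) = {0}
'a' @ 1: {}  — dead — no transitions
rest 'abbad' ignored (set empty)
final: {}; accept 3 not in set

Answer: REJECT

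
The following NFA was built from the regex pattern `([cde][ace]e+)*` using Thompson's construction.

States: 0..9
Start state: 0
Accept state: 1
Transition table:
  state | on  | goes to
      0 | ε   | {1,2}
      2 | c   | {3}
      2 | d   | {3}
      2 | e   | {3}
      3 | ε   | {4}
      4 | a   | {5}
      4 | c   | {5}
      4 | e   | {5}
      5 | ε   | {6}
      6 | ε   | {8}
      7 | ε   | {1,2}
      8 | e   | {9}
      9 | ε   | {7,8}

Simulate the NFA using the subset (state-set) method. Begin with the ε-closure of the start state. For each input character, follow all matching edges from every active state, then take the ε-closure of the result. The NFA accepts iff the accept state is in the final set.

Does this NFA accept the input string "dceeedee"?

Answer: ACCEPT

Derivation:
S₀ = ε-closure({0}) = {0,1,2}
'd' @ 1: {3,4}
'c' @ 2: {5,6,8}
'e' @ 3: {1,2,7,8,9}  ✓accept
'e' @ 4: {1,2,3,4,7,8,9}  ✓accept
'e' @ 5: {1,2,3,4,5,6,7,8,9}  ✓accept
'd' @ 6: {3,4}
'e' @ 7: {5,6,8}
'e' @ 8: {1,2,7,8,9}  ✓accept
after full input: {1,2,7,8,9}  (accept=1 in)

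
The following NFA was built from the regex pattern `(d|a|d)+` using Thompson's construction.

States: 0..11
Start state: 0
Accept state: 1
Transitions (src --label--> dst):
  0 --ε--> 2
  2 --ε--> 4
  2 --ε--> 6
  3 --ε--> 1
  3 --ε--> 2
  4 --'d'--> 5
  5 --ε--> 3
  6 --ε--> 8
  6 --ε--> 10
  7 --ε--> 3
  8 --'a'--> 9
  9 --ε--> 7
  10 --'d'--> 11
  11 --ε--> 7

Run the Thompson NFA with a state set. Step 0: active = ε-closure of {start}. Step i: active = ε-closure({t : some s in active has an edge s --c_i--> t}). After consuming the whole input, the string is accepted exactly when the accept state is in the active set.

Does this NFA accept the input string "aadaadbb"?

Answer: REJECT

Trace:
initial (ε-close {0}): {0,2,4,6,8,10}
'a' @ 1: {1,2,3,4,6,7,8,9,10}  (accept∈set)
'a' @ 2: {1,2,3,4,6,7,8,9,10}  (accept∈set)
'd' @ 3: {1,2,3,4,5,6,7,8,10,11}  (accept∈set)
'a' @ 4: {1,2,3,4,6,7,8,9,10}  (accept∈set)
'a' @ 5: {1,2,3,4,6,7,8,9,10}  (accept∈set)
'd' @ 6: {1,2,3,4,5,6,7,8,10,11}  (accept∈set)
'b' @ 7: {}  — state set empty
rest 'b' ignored (set empty)
final: {}; accept 1 not in set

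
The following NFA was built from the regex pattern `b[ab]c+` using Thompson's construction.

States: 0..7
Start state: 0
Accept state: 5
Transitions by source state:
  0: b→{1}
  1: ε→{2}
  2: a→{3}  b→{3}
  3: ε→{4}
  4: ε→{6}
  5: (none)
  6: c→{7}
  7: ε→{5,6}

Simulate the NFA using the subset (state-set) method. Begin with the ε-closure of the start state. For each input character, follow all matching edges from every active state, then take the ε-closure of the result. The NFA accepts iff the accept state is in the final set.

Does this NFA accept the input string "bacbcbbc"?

S₀ = ε-closure({0}) = {0}
'b' @ 1: {1,2}
'a' @ 2: {3,4,6}
'c' @ 3: {5,6,7}  ✓accept
'b' @ 4: {}  — state set empty
rest 'cbbc' ignored (set empty)
end set {} — state 5 not in

Answer: REJECT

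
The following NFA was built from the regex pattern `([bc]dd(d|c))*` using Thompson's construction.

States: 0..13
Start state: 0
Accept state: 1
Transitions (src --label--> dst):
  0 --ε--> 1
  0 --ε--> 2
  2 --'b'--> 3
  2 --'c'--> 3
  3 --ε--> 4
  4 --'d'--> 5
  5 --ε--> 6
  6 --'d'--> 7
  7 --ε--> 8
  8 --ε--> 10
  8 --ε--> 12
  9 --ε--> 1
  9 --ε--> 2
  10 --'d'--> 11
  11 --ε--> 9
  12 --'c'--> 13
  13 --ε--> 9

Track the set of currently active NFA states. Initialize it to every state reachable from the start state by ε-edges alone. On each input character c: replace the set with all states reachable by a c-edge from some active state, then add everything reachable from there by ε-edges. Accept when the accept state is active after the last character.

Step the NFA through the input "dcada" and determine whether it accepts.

start: ε-closure({0}) = {0,1,2}
'd' @ 1: {}  — state set empty
rest 'cada' ignored (set empty)
end set {} — state 1 not in

Answer: REJECT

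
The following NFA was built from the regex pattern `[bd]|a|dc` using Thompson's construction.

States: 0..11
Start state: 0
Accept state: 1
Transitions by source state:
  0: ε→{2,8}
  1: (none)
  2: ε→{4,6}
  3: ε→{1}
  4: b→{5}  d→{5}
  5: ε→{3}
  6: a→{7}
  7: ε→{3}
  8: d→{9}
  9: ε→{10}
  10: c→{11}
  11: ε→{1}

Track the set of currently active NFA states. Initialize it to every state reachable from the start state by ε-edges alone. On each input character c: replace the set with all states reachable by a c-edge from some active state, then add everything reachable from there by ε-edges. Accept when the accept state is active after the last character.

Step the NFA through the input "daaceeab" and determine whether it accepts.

Answer: REJECT

Steps:
initial (ε-close {0}): {0,2,4,6,8}
'd' @ 1: {1,3,5,9,10}  (accept∈set)
'a' @ 2: {}  — no active states
rest 'aceeab' ignored (set empty)
after full input: {}  (accept=1 not in)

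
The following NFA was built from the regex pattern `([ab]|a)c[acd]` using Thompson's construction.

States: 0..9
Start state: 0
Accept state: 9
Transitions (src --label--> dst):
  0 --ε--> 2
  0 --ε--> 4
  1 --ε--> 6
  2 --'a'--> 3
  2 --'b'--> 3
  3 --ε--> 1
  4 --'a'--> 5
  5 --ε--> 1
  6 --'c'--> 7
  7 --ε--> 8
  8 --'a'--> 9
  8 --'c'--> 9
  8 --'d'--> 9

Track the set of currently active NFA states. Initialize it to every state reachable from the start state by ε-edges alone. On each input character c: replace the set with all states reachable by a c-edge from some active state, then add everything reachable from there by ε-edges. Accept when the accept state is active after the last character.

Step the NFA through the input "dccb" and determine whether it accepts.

S₀ = ε-closure({0}) = {0,2,4}
'd' @ 1: {}  — state set empty
rest 'ccb' ignored (set empty)
final: {}; accept 9 not in set

Answer: REJECT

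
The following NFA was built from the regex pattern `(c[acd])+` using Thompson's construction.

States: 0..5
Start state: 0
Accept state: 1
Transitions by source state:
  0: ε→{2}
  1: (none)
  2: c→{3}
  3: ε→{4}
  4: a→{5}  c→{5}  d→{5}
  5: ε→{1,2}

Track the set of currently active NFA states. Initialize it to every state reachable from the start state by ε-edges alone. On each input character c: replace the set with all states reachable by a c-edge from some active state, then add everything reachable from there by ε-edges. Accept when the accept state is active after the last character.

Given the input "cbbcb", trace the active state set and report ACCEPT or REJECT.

S₀ = ε-closure({0}) = {0,2}
'c' @ 1: {3,4}
'b' @ 2: {}  — no active states
rest 'bcb' ignored (set empty)
end set {} — state 1 not in

Answer: REJECT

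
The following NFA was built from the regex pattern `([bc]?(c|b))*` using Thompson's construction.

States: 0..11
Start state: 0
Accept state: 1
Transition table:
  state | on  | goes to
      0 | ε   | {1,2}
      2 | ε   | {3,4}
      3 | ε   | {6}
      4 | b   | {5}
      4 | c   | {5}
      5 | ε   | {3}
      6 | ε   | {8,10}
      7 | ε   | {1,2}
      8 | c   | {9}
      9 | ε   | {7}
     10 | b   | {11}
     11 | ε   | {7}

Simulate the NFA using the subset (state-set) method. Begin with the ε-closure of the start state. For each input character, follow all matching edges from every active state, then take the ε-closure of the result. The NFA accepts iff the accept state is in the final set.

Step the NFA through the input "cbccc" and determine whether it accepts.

initial (ε-close {0}): {0,1,2,3,4,6,8,10}
'c' @ 1: {1,2,3,4,5,6,7,8,9,10}  ✓accept
'b' @ 2: {1,2,3,4,5,6,7,8,10,11}  ✓accept
'c' @ 3: {1,2,3,4,5,6,7,8,9,10}  ✓accept
'c' @ 4: {1,2,3,4,5,6,7,8,9,10}  ✓accept
'c' @ 5: {1,2,3,4,5,6,7,8,9,10}  ✓accept
end set {1,2,3,4,5,6,7,8,9,10} — state 1 in

Answer: ACCEPT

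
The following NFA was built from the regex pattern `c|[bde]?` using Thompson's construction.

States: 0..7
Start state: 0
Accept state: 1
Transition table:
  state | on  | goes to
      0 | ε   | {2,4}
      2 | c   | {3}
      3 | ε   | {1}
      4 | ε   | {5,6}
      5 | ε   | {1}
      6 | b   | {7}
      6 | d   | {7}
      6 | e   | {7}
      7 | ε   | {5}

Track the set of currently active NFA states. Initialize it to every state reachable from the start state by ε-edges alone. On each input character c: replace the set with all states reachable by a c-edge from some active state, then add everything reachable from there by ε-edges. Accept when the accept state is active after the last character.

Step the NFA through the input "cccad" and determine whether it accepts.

start: ε-closure({0}) = {0,1,2,4,5,6}
'c' @ 1: {1,3}  [accepting]
'c' @ 2: {}  — state set empty
rest 'cad' ignored (set empty)
final: {}; accept 1 not in set

Answer: REJECT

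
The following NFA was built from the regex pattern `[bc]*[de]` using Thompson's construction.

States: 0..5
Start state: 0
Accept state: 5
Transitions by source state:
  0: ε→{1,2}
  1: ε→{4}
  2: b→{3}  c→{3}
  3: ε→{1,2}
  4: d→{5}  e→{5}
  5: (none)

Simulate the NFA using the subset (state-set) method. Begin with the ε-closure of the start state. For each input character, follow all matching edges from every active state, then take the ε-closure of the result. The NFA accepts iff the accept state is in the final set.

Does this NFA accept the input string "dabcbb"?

Answer: REJECT

Derivation:
start: ε-closure({0}) = {0,1,2,4}
'd' @ 1: {5}  ✓accept
'a' @ 2: {}  — state set empty
rest 'bcbb' ignored (set empty)
after full input: {}  (accept=5 not in)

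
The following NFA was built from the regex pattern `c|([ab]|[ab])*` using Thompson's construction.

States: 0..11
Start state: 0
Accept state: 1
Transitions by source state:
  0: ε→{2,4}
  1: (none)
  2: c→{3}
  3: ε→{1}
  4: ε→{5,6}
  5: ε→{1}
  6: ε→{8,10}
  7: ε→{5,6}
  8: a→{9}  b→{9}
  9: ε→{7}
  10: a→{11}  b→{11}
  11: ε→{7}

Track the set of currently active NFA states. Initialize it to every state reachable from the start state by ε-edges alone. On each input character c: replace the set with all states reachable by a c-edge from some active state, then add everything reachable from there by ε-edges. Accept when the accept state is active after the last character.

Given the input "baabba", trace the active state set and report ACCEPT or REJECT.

Answer: ACCEPT

Derivation:
start: ε-closure({0}) = {0,1,2,4,5,6,8,10}
'b' @ 1: {1,5,6,7,8,9,10,11}  ✓accept
'a' @ 2: {1,5,6,7,8,9,10,11}  ✓accept
'a' @ 3: {1,5,6,7,8,9,10,11}  ✓accept
'b' @ 4: {1,5,6,7,8,9,10,11}  ✓accept
'b' @ 5: {1,5,6,7,8,9,10,11}  ✓accept
'a' @ 6: {1,5,6,7,8,9,10,11}  ✓accept
final: {1,5,6,7,8,9,10,11}; accept 1 in set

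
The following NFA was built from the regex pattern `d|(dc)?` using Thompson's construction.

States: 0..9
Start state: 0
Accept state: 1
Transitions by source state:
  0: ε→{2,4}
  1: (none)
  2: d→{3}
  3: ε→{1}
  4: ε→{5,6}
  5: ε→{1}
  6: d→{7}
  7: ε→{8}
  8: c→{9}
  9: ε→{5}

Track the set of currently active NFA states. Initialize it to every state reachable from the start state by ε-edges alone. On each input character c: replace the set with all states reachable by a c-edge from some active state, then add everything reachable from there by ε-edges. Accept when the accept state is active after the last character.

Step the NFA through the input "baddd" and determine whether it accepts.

start: ε-closure({0}) = {0,1,2,4,5,6}
'b' @ 1: {}  — state set empty
rest 'addd' ignored (set empty)
end set {} — state 1 not in

Answer: REJECT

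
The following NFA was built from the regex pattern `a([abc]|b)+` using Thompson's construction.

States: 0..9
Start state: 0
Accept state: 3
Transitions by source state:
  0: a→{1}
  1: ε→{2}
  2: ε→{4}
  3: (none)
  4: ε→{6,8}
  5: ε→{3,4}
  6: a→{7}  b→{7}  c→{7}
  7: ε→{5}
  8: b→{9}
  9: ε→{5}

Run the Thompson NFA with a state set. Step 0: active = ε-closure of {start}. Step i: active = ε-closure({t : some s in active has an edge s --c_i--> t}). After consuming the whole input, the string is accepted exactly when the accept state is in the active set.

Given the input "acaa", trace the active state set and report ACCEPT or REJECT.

Answer: ACCEPT

Trace:
initial (ε-close {0}): {0}
'a' @ 1: {1,2,4,6,8}
'c' @ 2: {3,4,5,6,7,8}  [accepting]
'a' @ 3: {3,4,5,6,7,8}  [accepting]
'a' @ 4: {3,4,5,6,7,8}  [accepting]
final: {3,4,5,6,7,8}; accept 3 in set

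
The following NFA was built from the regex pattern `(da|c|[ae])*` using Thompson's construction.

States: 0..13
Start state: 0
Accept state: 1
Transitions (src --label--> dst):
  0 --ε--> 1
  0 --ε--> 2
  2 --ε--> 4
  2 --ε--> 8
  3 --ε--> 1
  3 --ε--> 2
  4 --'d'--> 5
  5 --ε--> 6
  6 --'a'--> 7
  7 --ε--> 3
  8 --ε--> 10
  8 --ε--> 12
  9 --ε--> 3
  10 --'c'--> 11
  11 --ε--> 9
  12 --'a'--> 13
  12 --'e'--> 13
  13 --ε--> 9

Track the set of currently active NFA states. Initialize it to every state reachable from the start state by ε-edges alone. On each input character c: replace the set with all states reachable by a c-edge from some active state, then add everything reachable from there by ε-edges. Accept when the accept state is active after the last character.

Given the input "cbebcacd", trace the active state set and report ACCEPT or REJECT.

Answer: REJECT

Steps:
start: ε-closure({0}) = {0,1,2,4,8,10,12}
'c' @ 1: {1,2,3,4,8,9,10,11,12}  ✓accept
'b' @ 2: {}  — no active states
rest 'ebcacd' ignored (set empty)
after full input: {}  (accept=1 not in)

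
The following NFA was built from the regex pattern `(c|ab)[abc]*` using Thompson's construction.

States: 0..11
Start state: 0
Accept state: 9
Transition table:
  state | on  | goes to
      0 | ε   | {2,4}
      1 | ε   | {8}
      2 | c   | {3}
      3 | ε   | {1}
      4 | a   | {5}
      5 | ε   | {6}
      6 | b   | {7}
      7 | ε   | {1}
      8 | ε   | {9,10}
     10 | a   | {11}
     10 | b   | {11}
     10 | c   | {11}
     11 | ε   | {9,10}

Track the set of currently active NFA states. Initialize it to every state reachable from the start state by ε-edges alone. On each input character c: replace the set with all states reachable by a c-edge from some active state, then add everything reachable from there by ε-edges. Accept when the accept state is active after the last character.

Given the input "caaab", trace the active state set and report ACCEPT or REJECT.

start: ε-closure({0}) = {0,2,4}
'c' @ 1: {1,3,8,9,10}  [accepting]
'a' @ 2: {9,10,11}  [accepting]
'a' @ 3: {9,10,11}  [accepting]
'a' @ 4: {9,10,11}  [accepting]
'b' @ 5: {9,10,11}  [accepting]
end set {9,10,11} — state 9 in

Answer: ACCEPT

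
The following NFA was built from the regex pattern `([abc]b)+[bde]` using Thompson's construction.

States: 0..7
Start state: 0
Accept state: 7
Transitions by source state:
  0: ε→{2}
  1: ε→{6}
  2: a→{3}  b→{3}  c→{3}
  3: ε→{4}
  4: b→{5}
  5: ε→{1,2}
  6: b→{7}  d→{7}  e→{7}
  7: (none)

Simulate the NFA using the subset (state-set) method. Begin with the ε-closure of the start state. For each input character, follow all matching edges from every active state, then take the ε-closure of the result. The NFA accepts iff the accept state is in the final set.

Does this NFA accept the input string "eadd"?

Answer: REJECT

Trace:
start: ε-closure({0}) = {0,2}
'e' @ 1: {}  — no active states
rest 'add' ignored (set empty)
final: {}; accept 7 not in set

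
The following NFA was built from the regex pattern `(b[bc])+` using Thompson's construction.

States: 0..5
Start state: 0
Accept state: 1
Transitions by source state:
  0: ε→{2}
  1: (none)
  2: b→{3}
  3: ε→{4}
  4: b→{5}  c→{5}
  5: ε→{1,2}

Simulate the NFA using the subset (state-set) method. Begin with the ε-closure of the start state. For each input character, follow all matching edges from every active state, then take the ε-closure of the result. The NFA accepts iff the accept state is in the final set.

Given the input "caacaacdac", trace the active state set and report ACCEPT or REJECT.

Answer: REJECT

Derivation:
S₀ = ε-closure({0}) = {0,2}
'c' @ 1: {}  — dead — no transitions
rest 'aacaacdac' ignored (set empty)
after full input: {}  (accept=1 not in)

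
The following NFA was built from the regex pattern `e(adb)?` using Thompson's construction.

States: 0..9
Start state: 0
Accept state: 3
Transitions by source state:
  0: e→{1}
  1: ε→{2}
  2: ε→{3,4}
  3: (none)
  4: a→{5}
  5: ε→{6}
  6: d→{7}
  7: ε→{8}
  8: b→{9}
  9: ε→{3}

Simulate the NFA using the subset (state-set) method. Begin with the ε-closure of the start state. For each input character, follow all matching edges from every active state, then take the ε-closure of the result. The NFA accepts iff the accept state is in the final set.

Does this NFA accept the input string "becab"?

Answer: REJECT

Trace:
start: ε-closure({0}) = {0}
'b' @ 1: {}  — dead — no transitions
rest 'ecab' ignored (set empty)
final: {}; accept 3 not in set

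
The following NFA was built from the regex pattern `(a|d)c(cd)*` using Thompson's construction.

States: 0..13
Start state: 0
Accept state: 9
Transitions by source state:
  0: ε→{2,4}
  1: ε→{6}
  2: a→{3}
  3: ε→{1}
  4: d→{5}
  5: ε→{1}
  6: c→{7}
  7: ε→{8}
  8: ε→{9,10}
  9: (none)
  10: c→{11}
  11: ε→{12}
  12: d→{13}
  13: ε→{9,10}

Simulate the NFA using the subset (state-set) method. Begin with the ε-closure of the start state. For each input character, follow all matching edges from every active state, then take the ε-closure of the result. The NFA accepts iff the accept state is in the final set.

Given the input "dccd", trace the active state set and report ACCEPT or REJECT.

start: ε-closure({0}) = {0,2,4}
'd' @ 1: {1,5,6}
'c' @ 2: {7,8,9,10}  [accepting]
'c' @ 3: {11,12}
'd' @ 4: {9,10,13}  [accepting]
after full input: {9,10,13}  (accept=9 in)

Answer: ACCEPT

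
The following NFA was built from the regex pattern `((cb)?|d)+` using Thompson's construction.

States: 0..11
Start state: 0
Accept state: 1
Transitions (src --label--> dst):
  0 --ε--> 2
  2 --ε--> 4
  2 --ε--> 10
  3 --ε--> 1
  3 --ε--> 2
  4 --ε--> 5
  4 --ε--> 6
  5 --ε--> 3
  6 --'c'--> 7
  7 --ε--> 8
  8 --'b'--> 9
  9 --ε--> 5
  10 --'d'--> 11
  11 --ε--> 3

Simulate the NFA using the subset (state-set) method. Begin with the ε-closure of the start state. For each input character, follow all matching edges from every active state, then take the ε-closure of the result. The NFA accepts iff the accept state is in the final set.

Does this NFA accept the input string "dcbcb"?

Answer: ACCEPT

Trace:
start: ε-closure({0}) = {0,1,2,3,4,5,6,10}
'd' @ 1: {1,2,3,4,5,6,10,11}  ✓accept
'c' @ 2: {7,8}
'b' @ 3: {1,2,3,4,5,6,9,10}  ✓accept
'c' @ 4: {7,8}
'b' @ 5: {1,2,3,4,5,6,9,10}  ✓accept
final: {1,2,3,4,5,6,9,10}; accept 1 in set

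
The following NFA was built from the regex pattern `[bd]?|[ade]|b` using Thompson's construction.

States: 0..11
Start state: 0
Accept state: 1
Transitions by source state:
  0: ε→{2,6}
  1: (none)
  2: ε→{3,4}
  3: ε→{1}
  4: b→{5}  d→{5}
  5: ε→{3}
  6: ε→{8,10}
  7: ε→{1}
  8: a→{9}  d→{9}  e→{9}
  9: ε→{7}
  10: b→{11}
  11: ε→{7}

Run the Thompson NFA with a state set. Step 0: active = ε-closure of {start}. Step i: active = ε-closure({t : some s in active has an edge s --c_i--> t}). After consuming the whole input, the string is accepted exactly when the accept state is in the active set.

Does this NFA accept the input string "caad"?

Answer: REJECT

Steps:
initial (ε-close {0}): {0,1,2,3,4,6,8,10}
'c' @ 1: {}  — state set empty
rest 'aad' ignored (set empty)
end set {} — state 1 not in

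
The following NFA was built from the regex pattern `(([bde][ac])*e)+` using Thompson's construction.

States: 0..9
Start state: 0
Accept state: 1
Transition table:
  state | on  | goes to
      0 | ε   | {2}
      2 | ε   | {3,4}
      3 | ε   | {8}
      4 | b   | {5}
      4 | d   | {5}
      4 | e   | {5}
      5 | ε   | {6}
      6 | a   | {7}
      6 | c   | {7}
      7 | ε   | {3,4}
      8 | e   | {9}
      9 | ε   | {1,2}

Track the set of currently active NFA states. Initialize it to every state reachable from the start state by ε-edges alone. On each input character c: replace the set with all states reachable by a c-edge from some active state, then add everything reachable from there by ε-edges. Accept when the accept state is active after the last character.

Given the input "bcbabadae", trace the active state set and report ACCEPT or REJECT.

Answer: ACCEPT

Steps:
start: ε-closure({0}) = {0,2,3,4,8}
'b' @ 1: {5,6}
'c' @ 2: {3,4,7,8}
'b' @ 3: {5,6}
'a' @ 4: {3,4,7,8}
'b' @ 5: {5,6}
'a' @ 6: {3,4,7,8}
'd' @ 7: {5,6}
'a' @ 8: {3,4,7,8}
'e' @ 9: {1,2,3,4,5,6,8,9}  [accepting]
final: {1,2,3,4,5,6,8,9}; accept 1 in set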